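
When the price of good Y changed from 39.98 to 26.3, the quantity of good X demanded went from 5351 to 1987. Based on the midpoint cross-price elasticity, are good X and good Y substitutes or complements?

substitutes

%ΔQ_x = (1987 − 5351)/[(5351+1987)/2] = -3364/3669 ≈ -0.9169.
%ΔP_y = (26.3 − 39.98)/[(39.98+26.3)/2] ≈ -0.4128.
E_xy = -0.9169/-0.4128 ≈ 2.221.
E_xy > 0, so the goods are substitutes.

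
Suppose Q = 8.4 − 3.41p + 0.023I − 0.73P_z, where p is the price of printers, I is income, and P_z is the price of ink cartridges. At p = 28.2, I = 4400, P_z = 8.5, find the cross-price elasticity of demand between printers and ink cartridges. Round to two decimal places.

-0.86

Substituting, Q = 8.4 − 3.41(28.2) + 0.023(4400) − 0.73(8.5) = 8.4 − 96.162 + 101.2 − 6.205 = 7.233.
∂Q/∂P_z = −0.73, so E_xy = -0.73·(8.5/7.233) ≈ -0.86.
E_xy < 0: the goods are complements.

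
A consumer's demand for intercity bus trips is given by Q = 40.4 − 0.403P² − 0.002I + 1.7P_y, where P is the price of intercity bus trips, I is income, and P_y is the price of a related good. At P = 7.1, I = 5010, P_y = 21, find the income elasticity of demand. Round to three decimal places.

-0.219

Q = 40.4 − 0.403(7.1)² − 0.002(5010) + 1.7(21) = 40.4 − 20.3152 − 10.02 + 35.7 = 45.7648.
∂Q/∂I = −0.002, so E_I = -0.002·(5010/45.7648) ≈ -0.219.
E_I < 0: inferior good.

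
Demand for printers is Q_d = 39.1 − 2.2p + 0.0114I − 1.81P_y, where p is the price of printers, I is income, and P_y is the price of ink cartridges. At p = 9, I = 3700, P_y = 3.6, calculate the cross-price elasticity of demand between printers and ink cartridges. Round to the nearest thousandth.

Evaluating quantity at (p, I, P_y) gives Q_d = 39.1 − 2.2(9) + 0.0114(3700) − 1.81(3.6) = 39.1 − 19.8 + 42.18 − 6.516 = 54.964.
∂Q_d/∂P_y = −1.81, so E_xy = -1.81·(3.6/54.964) ≈ -0.119.
E_xy < 0: the goods are complements.

-0.119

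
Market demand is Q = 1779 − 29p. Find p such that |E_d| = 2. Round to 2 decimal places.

40.90

Set −bp/(a − bp) = −2 ⇒ bp = 2(a − bp) ⇒ bp(1+2) = 2·a.
p = 2·1779/(29·3) ≈ 40.90.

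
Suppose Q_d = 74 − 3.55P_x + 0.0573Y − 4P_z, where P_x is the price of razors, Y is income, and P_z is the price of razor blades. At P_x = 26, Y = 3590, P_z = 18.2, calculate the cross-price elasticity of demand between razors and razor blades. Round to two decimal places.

First evaluate Q_d: 74 − 3.55(26) + 0.0573(3590) − 4(18.2) = 74 − 92.3 + 205.707 − 72.8 = 114.607.
∂Q_d/∂P_z = −4, so E_xy = -4·(18.2/114.607) ≈ -0.64.
E_xy < 0: the goods are complements.

-0.64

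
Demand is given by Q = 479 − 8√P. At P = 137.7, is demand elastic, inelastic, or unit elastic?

At P = 137.7, Q = 385.1235.
dQ/dP = −8/(2√P) = −8/(2·11.7346).
Point elasticity E = (dQ/dP)·(P/Q) = -0.3409 × 137.7/385.1235 ≈ -0.122.
|E| ≈ 0.122 < 1, so demand is inelastic.

inelastic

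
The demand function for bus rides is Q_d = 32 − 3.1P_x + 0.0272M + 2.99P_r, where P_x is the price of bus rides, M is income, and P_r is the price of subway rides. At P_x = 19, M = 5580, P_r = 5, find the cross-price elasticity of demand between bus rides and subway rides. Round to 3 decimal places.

0.107

Q_d = 32 − 3.1(19) + 0.0272(5580) + 2.99(5) = 32 − 58.9 + 151.776 + 14.95 = 139.826.
∂Q_d/∂P_r = +2.99, so E_xy = 2.99·(5/139.826) ≈ 0.107.
E_xy > 0: the goods are substitutes.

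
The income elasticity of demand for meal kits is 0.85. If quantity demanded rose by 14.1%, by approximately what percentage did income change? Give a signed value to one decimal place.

16.6

%ΔQ ≈ E × %ΔI ⇒ %ΔI = %ΔQ / E = (14.1%)/(0.85) ≈ 16.6%.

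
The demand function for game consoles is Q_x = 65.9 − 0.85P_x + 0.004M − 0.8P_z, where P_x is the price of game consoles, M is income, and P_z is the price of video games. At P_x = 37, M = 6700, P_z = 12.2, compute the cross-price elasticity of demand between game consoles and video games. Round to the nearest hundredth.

At the given point, Q_x = 65.9 − 0.85(37) + 0.004(6700) − 0.8(12.2) = 65.9 − 31.45 + 26.8 − 9.76 = 51.49.
∂Q_x/∂P_z = −0.8, so E_xy = -0.8·(12.2/51.49) ≈ -0.19.
E_xy < 0: the goods are complements.

-0.19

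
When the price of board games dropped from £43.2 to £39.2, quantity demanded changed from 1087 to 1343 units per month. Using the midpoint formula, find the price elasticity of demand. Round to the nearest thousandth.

-2.170

%Δq = (1343 − 1087)/[(1087 + 1343)/2] = 256/1215 ≈ 0.2107.
%Δp = (39.2 − 43.2)/[(43.2 + 39.2)/2] = -4/41.2 ≈ -0.0971.
Arc elasticity E = %Δq/%Δp ≈ 0.2107/-0.0971 ≈ -2.170.
|E| > 1: demand is elastic over this range.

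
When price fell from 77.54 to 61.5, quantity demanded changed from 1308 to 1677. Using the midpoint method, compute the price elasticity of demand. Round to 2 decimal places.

%Δq = (1677 − 1308)/[(1308 + 1677)/2] = 369/1492.5 ≈ 0.2472.
%Δp = (61.5 − 77.54)/[(77.54 + 61.5)/2] = -16.04/69.52 ≈ -0.2307.
Arc elasticity E = %Δq/%Δp ≈ 0.2472/-0.2307 ≈ -1.07.
|E| > 1: demand is elastic over this range.

-1.07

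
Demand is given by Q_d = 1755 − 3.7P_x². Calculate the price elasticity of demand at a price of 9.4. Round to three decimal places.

-0.458

At P_x = 9.4, Q_d = 1428.068.
dQ_d/dP_x = −2·3.7·P_x = −69.56.
Point elasticity E = (dQ_d/dP_x)·(P_x/Q_d) = -69.56 × 9.4/1428.068 ≈ -0.458.
|E| < 1, so demand is inelastic at this price.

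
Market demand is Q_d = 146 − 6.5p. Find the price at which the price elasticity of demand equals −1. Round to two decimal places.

11.23

For linear demand Q_d = a − bp, E = −bp/(a − bp). |E| = 1 ⇒ bp = a − bp ⇒ p = a/(2b).
p = 146/(2·6.5) ≈ 11.23.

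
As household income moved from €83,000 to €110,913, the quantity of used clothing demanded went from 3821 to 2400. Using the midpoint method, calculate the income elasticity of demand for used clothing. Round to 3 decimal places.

%ΔQ = (2400 − 3821)/[(3821+2400)/2] = -1421/3110.5 ≈ -0.4568.
%ΔI = (110,913 − 83,000)/[(83,000+110,913)/2] = 27913/96956.5 ≈ 0.2879.
E_I = %ΔQ/%ΔI ≈ -1.587.
E_I < 0: inferior good.

-1.587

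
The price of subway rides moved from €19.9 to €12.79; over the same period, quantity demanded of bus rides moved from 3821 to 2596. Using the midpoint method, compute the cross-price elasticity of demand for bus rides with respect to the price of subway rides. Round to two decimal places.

%ΔQ_x = (2596 − 3821)/[(3821+2596)/2] = -1225/3208.5 ≈ -0.3818.
%ΔP_y = (12.79 − 19.9)/[(19.9+12.79)/2] ≈ -0.4350.
E_xy = -0.3818/-0.4350 ≈ 0.88.
E_xy > 0, so bus rides and subway rides are substitutes.

0.88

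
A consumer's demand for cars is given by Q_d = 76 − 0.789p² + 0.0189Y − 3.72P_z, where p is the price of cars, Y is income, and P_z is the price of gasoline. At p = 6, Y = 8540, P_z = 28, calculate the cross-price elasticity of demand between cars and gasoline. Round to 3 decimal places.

-0.993

Substituting, Q_d = 76 − 0.789(6)² + 0.0189(8540) − 3.72(28) = 76 − 28.404 + 161.406 − 104.16 = 104.842.
∂Q_d/∂P_z = −3.72, so E_xy = -3.72·(28/104.842) ≈ -0.993.
E_xy < 0: the goods are complements.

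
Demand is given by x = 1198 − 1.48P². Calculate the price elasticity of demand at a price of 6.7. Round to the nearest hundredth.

At P = 6.7, x = 1131.5628.
dx/dP = −2·1.48·P = −19.832.
Point elasticity E = (dx/dP)·(P/x) = -19.832 × 6.7/1131.5628 ≈ -0.12.
|E| < 1, so demand is inelastic at this price.

-0.12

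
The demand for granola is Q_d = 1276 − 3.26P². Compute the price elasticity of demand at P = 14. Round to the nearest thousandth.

-2.006

At P = 14, Q_d = 637.04.
dQ_d/dP = −2·3.26·P = −91.28.
Point elasticity E = (dQ_d/dP)·(P/Q_d) = -91.28 × 14/637.04 ≈ -2.006.
|E| > 1, so demand is elastic at this price.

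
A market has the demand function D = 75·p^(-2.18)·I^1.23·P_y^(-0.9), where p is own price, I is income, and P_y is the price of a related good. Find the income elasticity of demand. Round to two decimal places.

1.23

For a Cobb–Douglas (constant-elasticity) form D = A·I^α·…, the elasticity with respect to I equals the exponent α at every point.
Here the exponent on I is 1.23, so the income elasticity of demand is 1.23.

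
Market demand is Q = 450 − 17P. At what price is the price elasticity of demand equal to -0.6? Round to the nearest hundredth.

Set −bP/(a − bP) = −0.6 ⇒ bP = 0.6(a − bP) ⇒ bP(1+0.6) = 0.6·a.
P = 0.6·450/(17·1.6) ≈ 9.93.

9.93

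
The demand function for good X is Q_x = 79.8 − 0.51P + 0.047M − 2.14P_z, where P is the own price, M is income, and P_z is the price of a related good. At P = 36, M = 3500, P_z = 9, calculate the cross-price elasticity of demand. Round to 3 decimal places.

First evaluate Q_x: 79.8 − 0.51(36) + 0.047(3500) − 2.14(9) = 79.8 − 18.36 + 164.5 − 19.26 = 206.68.
∂Q_x/∂P_z = −2.14, so E_xy = -2.14·(9/206.68) ≈ -0.093.
E_xy < 0: the goods are complements.

-0.093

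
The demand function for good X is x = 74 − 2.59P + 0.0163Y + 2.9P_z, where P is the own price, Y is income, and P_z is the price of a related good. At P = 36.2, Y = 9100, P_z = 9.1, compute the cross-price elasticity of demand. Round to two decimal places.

0.17

x = 74 − 2.59(36.2) + 0.0163(9100) + 2.9(9.1) = 74 − 93.758 + 148.33 + 26.39 = 154.962.
∂x/∂P_z = +2.9, so E_xy = 2.9·(9.1/154.962) ≈ 0.17.
E_xy > 0: the goods are substitutes.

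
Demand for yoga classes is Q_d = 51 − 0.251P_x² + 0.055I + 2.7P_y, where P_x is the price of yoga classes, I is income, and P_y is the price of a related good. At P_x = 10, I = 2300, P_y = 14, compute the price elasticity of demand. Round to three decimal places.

At the given point, Q_d = 51 − 0.251(10)² + 0.055(2300) + 2.7(14) = 51 − 25.1 + 126.5 + 37.8 = 190.2.
∂Q_d/∂P_x = −2·0.251·P_x = -5.02, so E_p = -5.02·(10/190.2) ≈ -0.264.
|E_p| < 1: demand is inelastic.

-0.264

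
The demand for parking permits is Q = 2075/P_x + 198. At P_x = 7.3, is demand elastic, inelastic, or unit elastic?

inelastic

At P_x = 7.3, Q = 482.2466.
dQ/dP_x = −2075/P_x² = −38.9379.
Point elasticity E = (dQ/dP_x)·(P_x/Q) = -38.9379 × 7.3/482.2466 ≈ -0.589.
|E| ≈ 0.589 < 1, so demand is inelastic.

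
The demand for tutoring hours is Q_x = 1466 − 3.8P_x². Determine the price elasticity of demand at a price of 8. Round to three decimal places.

At P_x = 8, Q_x = 1222.8.
dQ_x/dP_x = −2·3.8·P_x = −60.8.
Point elasticity E = (dQ_x/dP_x)·(P_x/Q_x) = -60.8 × 8/1222.8 ≈ -0.398.
|E| < 1, so demand is inelastic at this price.

-0.398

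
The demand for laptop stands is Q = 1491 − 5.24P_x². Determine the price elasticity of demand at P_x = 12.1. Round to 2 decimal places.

At P_x = 12.1, Q = 723.8116.
dQ/dP_x = −2·5.24·P_x = −126.808.
Point elasticity E = (dQ/dP_x)·(P_x/Q) = -126.808 × 12.1/723.8116 ≈ -2.12.
|E| > 1, so demand is elastic at this price.

-2.12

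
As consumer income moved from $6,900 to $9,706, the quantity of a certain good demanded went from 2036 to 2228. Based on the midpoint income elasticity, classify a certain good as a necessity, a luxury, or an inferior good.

necessity

%ΔQ = (2228 − 2036)/[(2036+2228)/2] = 192/2132 ≈ 0.0901.
%ΔY = (9,706 − 6,900)/[(6,900+9,706)/2] = 2806/8303 ≈ 0.3380.
E_I = %ΔQ/%ΔY ≈ 0.266.
E_I ∈ (0,1): normal good (necessity).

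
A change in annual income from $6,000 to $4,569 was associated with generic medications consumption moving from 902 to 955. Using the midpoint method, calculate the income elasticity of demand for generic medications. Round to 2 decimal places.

%ΔQ = (955 − 902)/[(902+955)/2] = 53/928.5 ≈ 0.0571.
%ΔI = (4,569 − 6,000)/[(6,000+4,569)/2] = -1431/5284.5 ≈ -0.2708.
E_I = %ΔQ/%ΔI ≈ -0.21.
E_I < 0: inferior good.

-0.21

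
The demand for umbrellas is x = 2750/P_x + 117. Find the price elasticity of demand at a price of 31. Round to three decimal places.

-0.431

At P_x = 31, x = 205.7097.
dx/dP_x = −2750/P_x² = −2.8616.
Point elasticity E = (dx/dP_x)·(P_x/x) = -2.8616 × 31/205.7097 ≈ -0.431.
|E| < 1, so demand is inelastic at this price.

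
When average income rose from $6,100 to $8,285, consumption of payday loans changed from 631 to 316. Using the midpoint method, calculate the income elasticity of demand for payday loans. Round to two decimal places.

-2.19

%ΔQ = (316 − 631)/[(631+316)/2] = -315/473.5 ≈ -0.6653.
%ΔI = (8,285 − 6,100)/[(6,100+8,285)/2] = 2185/7192.5 ≈ 0.3038.
E_I = %ΔQ/%ΔI ≈ -2.19.
E_I < 0: inferior good.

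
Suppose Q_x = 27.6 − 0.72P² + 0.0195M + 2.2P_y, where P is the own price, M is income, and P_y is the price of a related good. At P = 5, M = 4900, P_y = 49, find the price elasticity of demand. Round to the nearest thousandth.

First evaluate Q_x: 27.6 − 0.72(5)² + 0.0195(4900) + 2.2(49) = 27.6 − 18 + 95.55 + 107.8 = 212.95.
∂Q_x/∂P = −2·0.72·P = -7.2, so E_p = -7.2·(5/212.95) ≈ -0.169.
|E_p| < 1: demand is inelastic.

-0.169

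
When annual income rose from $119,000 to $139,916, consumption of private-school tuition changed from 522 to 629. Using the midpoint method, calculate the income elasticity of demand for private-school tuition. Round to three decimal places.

%ΔQ = (629 − 522)/[(522+629)/2] = 107/575.5 ≈ 0.1859.
%ΔM = (139,916 − 119,000)/[(119,000+139,916)/2] = 20916/129458 ≈ 0.1616.
E_I = %ΔQ/%ΔM ≈ 1.151.
E_I > 1: normal good (luxury).

1.151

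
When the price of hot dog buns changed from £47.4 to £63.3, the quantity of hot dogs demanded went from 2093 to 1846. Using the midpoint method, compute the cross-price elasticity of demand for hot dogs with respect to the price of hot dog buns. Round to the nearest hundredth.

%ΔQ_x = (1846 − 2093)/[(2093+1846)/2] = -247/1969.5 ≈ -0.1254.
%ΔP_y = (63.3 − 47.4)/[(47.4+63.3)/2] ≈ 0.2873.
E_xy = -0.1254/0.2873 ≈ -0.44.
E_xy < 0, so hot dogs and hot dog buns are complements.

-0.44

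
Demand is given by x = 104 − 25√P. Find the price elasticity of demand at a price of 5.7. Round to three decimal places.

-0.673

At P = 5.7, x = 44.3133.
dx/dP = −25/(2√P) = −25/(2·2.3875).
Point elasticity E = (dx/dP)·(P/x) = -5.2357 × 5.7/44.3133 ≈ -0.673.
|E| < 1, so demand is inelastic at this price.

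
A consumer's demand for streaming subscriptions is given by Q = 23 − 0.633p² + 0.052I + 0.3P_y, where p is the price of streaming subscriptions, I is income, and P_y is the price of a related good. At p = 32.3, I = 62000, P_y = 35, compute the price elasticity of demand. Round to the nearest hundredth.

-0.51

Substituting, Q = 23 − 0.633(32.3)² + 0.052(62000) + 0.3(35) = 23 − 660.4026 + 3224 + 10.5 = 2597.0974.
∂Q/∂p = −2·0.633·p = -40.8918, so E_p = -40.8918·(32.3/2597.0974) ≈ -0.51.
|E_p| < 1: demand is inelastic.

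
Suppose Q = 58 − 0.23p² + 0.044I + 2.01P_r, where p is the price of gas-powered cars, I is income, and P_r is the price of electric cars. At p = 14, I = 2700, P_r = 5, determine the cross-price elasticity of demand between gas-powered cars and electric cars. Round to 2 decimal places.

Substituting, Q = 58 − 0.23(14)² + 0.044(2700) + 2.01(5) = 58 − 45.08 + 118.8 + 10.05 = 141.77.
∂Q/∂P_r = +2.01, so E_xy = 2.01·(5/141.77) ≈ 0.07.
E_xy > 0: the goods are substitutes.

0.07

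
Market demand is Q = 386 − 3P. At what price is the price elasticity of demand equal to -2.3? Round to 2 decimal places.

89.68

Set −bP/(a − bP) = −2.3 ⇒ bP = 2.3(a − bP) ⇒ bP(1+2.3) = 2.3·a.
P = 2.3·386/(3·3.3) ≈ 89.68.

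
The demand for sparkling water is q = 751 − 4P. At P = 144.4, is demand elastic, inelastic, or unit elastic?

elastic

At P = 144.4, q = 173.4.
dq/dP = −4.
Point elasticity E = (dq/dP)·(P/q) = -4 × 144.4/173.4 ≈ -3.331.
|E| ≈ 3.331 > 1, so demand is elastic.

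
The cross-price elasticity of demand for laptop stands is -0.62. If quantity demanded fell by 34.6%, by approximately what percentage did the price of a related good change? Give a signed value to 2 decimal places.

55.81

%ΔQ ≈ E × %ΔP_y ⇒ %ΔP_y = %ΔQ / E = (-34.6%)/(-0.62) ≈ 55.81%.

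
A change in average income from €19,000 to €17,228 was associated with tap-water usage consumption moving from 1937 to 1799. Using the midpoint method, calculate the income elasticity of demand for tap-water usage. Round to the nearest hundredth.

0.76

%ΔQ = (1799 − 1937)/[(1937+1799)/2] = -138/1868 ≈ -0.0739.
%ΔI = (17,228 − 19,000)/[(19,000+17,228)/2] = -1772/18114 ≈ -0.0978.
E_I = %ΔQ/%ΔI ≈ 0.76.
E_I ∈ (0,1): normal good (necessity).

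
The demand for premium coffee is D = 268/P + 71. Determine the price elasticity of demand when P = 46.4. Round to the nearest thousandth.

At P = 46.4, D = 76.7759.
dD/dP = −268/P² = −0.1245.
Point elasticity E = (dD/dP)·(P/D) = -0.1245 × 46.4/76.7759 ≈ -0.075.
|E| < 1, so demand is inelastic at this price.

-0.075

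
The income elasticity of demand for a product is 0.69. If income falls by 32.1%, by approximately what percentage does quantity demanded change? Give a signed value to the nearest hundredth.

%ΔQ ≈ E × %ΔI = (0.69) × (-32.1%) ≈ -22.15%.

-22.15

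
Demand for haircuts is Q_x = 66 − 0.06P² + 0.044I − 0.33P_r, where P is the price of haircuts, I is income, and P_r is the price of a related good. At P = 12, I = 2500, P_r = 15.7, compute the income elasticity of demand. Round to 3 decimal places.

First evaluate Q_x: 66 − 0.06(12)² + 0.044(2500) − 0.33(15.7) = 66 − 8.64 + 110 − 5.181 = 162.179.
∂Q_x/∂I = +0.044, so E_I = 0.044·(2500/162.179) ≈ 0.678.
E_I ∈ (0,1): normal good (necessity).

0.678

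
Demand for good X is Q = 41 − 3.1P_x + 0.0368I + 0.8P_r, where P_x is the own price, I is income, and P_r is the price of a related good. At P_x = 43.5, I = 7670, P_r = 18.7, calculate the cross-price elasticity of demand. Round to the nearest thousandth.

0.074

Q = 41 − 3.1(43.5) + 0.0368(7670) + 0.8(18.7) = 41 − 134.85 + 282.256 + 14.96 = 203.366.
∂Q/∂P_r = +0.8, so E_xy = 0.8·(18.7/203.366) ≈ 0.074.
E_xy > 0: the goods are substitutes.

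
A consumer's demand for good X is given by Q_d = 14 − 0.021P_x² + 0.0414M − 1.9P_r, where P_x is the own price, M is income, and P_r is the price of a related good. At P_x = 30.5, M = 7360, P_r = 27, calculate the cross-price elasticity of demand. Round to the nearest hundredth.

Evaluating quantity at (P_x, M, P_r) gives Q_d = 14 − 0.021(30.5)² + 0.0414(7360) − 1.9(27) = 14 − 19.5353 + 304.704 − 51.3 = 247.8688.
∂Q_d/∂P_r = −1.9, so E_xy = -1.9·(27/247.8688) ≈ -0.21.
E_xy < 0: the goods are complements.

-0.21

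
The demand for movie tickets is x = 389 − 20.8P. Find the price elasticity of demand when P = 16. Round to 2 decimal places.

-5.92

At P = 16, x = 56.2.
dx/dP = −20.8.
Point elasticity E = (dx/dP)·(P/x) = -20.8 × 16/56.2 ≈ -5.92.
|E| > 1, so demand is elastic at this price.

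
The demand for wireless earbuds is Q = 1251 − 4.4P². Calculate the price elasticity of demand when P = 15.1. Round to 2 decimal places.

At P = 15.1, Q = 247.756.
dQ/dP = −2·4.4·P = −132.88.
Point elasticity E = (dQ/dP)·(P/Q) = -132.88 × 15.1/247.756 ≈ -8.10.
|E| > 1, so demand is elastic at this price.

-8.10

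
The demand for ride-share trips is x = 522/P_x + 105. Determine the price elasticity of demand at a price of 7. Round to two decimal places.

At P_x = 7, x = 179.5714.
dx/dP_x = −522/P_x² = −10.6531.
Point elasticity E = (dx/dP_x)·(P_x/x) = -10.6531 × 7/179.5714 ≈ -0.42.
|E| < 1, so demand is inelastic at this price.

-0.42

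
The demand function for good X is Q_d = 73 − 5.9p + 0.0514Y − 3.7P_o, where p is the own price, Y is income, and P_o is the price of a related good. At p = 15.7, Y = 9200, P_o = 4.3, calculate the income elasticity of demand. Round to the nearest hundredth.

1.08

Evaluating quantity at (p, Y, P_o) gives Q_d = 73 − 5.9(15.7) + 0.0514(9200) − 3.7(4.3) = 73 − 92.63 + 472.88 − 15.91 = 437.34.
∂Q_d/∂Y = +0.0514, so E_I = 0.0514·(9200/437.34) ≈ 1.08.
E_I > 1: normal good (luxury).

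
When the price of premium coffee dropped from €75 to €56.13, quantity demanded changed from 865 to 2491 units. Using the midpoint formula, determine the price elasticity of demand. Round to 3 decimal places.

-3.367

%ΔQ = (2491 − 865)/[(865 + 2491)/2] = 1626/1678 ≈ 0.9690.
%ΔP = (56.13 − 75)/[(75 + 56.13)/2] = -18.87/65.565 ≈ -0.2878.
Arc elasticity E = %ΔQ/%ΔP ≈ 0.9690/-0.2878 ≈ -3.367.
|E| > 1: demand is elastic over this range.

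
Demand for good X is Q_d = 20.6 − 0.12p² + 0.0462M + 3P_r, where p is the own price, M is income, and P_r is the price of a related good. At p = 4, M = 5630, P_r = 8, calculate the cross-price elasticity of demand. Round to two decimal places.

Q_d = 20.6 − 0.12(4)² + 0.0462(5630) + 3(8) = 20.6 − 1.92 + 260.106 + 24 = 302.786.
∂Q_d/∂P_r = +3, so E_xy = 3·(8/302.786) ≈ 0.08.
E_xy > 0: the goods are substitutes.

0.08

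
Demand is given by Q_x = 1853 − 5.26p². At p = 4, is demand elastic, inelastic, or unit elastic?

inelastic

At p = 4, Q_x = 1768.84.
dQ_x/dp = −2·5.26·p = −42.08.
Point elasticity E = (dQ_x/dp)·(p/Q_x) = -42.08 × 4/1768.84 ≈ -0.095.
|E| ≈ 0.095 < 1, so demand is inelastic.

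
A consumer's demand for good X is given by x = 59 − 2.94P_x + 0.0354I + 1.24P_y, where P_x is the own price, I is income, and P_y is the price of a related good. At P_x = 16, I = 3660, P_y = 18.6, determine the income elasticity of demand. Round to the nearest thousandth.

First evaluate x: 59 − 2.94(16) + 0.0354(3660) + 1.24(18.6) = 59 − 47.04 + 129.564 + 23.064 = 164.588.
∂x/∂I = +0.0354, so E_I = 0.0354·(3660/164.588) ≈ 0.787.
E_I ∈ (0,1): normal good (necessity).

0.787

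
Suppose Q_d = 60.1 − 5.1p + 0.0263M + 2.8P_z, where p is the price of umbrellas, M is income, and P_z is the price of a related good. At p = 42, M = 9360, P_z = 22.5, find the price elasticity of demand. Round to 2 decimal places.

-1.38

At the given point, Q_d = 60.1 − 5.1(42) + 0.0263(9360) + 2.8(22.5) = 60.1 − 214.2 + 246.168 + 63 = 155.068.
∂Q_d/∂p = −5.1, so E_p = (−5.1)·(42/155.068) ≈ -1.38.
|E_p| > 1: demand is elastic.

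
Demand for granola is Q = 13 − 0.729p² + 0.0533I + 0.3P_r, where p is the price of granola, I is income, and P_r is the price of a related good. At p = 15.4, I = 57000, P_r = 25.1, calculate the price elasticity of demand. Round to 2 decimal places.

At the given point, Q = 13 − 0.729(15.4)² + 0.0533(57000) + 0.3(25.1) = 13 − 172.8896 + 3038.1 + 7.53 = 2885.7404.
∂Q/∂p = −2·0.729·p = -22.4532, so E_p = -22.4532·(15.4/2885.7404) ≈ -0.12.
|E_p| < 1: demand is inelastic.

-0.12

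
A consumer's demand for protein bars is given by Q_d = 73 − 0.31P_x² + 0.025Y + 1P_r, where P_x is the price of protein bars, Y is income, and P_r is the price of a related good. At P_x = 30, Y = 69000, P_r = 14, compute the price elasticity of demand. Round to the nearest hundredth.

Q_d = 73 − 0.31(30)² + 0.025(69000) + 1(14) = 73 − 279 + 1725 + 14 = 1533.
∂Q_d/∂P_x = −2·0.31·P_x = -18.6, so E_p = -18.6·(30/1533) ≈ -0.36.
|E_p| < 1: demand is inelastic.

-0.36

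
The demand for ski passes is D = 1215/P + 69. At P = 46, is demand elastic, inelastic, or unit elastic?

At P = 46, D = 95.413.
dD/dP = −1215/P² = −0.5742.
Point elasticity E = (dD/dP)·(P/D) = -0.5742 × 46/95.413 ≈ -0.277.
|E| ≈ 0.277 < 1, so demand is inelastic.

inelastic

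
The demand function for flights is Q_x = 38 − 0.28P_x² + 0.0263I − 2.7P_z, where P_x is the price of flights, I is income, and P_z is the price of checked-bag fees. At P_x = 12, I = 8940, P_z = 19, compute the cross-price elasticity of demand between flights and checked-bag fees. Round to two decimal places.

-0.28

Q_x = 38 − 0.28(12)² + 0.0263(8940) − 2.7(19) = 38 − 40.32 + 235.122 − 51.3 = 181.502.
∂Q_x/∂P_z = −2.7, so E_xy = -2.7·(19/181.502) ≈ -0.28.
E_xy < 0: the goods are complements.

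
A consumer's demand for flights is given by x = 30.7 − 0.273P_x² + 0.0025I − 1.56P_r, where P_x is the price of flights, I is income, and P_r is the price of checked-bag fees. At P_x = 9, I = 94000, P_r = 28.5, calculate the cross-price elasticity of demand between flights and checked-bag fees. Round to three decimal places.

Substituting, x = 30.7 − 0.273(9)² + 0.0025(94000) − 1.56(28.5) = 30.7 − 22.113 + 235 − 44.46 = 199.127.
∂x/∂P_r = −1.56, so E_xy = -1.56·(28.5/199.127) ≈ -0.223.
E_xy < 0: the goods are complements.

-0.223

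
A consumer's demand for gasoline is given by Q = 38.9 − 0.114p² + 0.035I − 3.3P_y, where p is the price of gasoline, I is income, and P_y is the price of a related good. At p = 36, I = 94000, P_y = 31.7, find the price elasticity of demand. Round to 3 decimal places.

Evaluating quantity at (p, I, P_y) gives Q = 38.9 − 0.114(36)² + 0.035(94000) − 3.3(31.7) = 38.9 − 147.744 + 3290 − 104.61 = 3076.546.
∂Q/∂p = −2·0.114·p = -8.208, so E_p = -8.208·(36/3076.546) ≈ -0.096.
|E_p| < 1: demand is inelastic.

-0.096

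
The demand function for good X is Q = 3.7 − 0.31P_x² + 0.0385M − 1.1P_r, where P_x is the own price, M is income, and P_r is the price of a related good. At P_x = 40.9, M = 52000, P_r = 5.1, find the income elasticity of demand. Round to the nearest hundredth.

1.35

Evaluating quantity at (P_x, M, P_r) gives Q = 3.7 − 0.31(40.9)² + 0.0385(52000) − 1.1(5.1) = 3.7 − 518.5711 + 2002 − 5.61 = 1481.5189.
∂Q/∂M = +0.0385, so E_I = 0.0385·(52000/1481.5189) ≈ 1.35.
E_I > 1: normal good (luxury).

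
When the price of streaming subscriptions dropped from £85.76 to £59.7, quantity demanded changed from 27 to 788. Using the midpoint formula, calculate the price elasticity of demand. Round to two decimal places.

%Δq = (788 − 27)/[(27 + 788)/2] = 761/407.5 ≈ 1.8675.
%Δp = (59.7 − 85.76)/[(85.76 + 59.7)/2] = -26.06/72.73 ≈ -0.3583.
Arc elasticity E = %Δq/%Δp ≈ 1.8675/-0.3583 ≈ -5.21.
|E| > 1: demand is elastic over this range.

-5.21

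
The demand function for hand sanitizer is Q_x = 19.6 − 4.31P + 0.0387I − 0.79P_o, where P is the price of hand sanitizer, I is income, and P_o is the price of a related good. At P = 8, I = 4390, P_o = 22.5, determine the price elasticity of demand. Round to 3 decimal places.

Q_x = 19.6 − 4.31(8) + 0.0387(4390) − 0.79(22.5) = 19.6 − 34.48 + 169.893 − 17.775 = 137.238.
∂Q_x/∂P = −4.31, so E_p = (−4.31)·(8/137.238) ≈ -0.251.
|E_p| < 1: demand is inelastic.

-0.251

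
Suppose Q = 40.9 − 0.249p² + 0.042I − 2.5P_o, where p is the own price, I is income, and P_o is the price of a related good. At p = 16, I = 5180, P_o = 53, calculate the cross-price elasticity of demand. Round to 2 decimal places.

Q = 40.9 − 0.249(16)² + 0.042(5180) − 2.5(53) = 40.9 − 63.744 + 217.56 − 132.5 = 62.216.
∂Q/∂P_o = −2.5, so E_xy = -2.5·(53/62.216) ≈ -2.13.
E_xy < 0: the goods are complements.

-2.13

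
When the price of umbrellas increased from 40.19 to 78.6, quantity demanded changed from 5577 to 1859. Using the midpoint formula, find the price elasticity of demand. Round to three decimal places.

-1.546

%ΔQ = (1859 − 5577)/[(5577 + 1859)/2] = -3718/3718 ≈ -1.0000.
%Δp = (78.6 − 40.19)/[(40.19 + 78.6)/2] = 38.41/59.395 ≈ 0.6467.
Arc elasticity E = %ΔQ/%Δp ≈ -1.0000/0.6467 ≈ -1.546.
|E| > 1: demand is elastic over this range.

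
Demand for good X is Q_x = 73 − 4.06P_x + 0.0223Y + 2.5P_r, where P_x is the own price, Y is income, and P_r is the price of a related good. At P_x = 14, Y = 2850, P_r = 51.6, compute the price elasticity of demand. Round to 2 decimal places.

Q_x = 73 − 4.06(14) + 0.0223(2850) + 2.5(51.6) = 73 − 56.84 + 63.555 + 129 = 208.715.
∂Q_x/∂P_x = −4.06, so E_p = (−4.06)·(14/208.715) ≈ -0.27.
|E_p| < 1: demand is inelastic.

-0.27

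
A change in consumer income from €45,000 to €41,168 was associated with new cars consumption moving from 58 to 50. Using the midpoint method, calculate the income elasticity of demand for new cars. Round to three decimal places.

%ΔQ = (50 − 58)/[(58+50)/2] = -8/54 ≈ -0.1481.
%ΔM = (41,168 − 45,000)/[(45,000+41,168)/2] = -3832/43084 ≈ -0.0889.
E_I = %ΔQ/%ΔM ≈ 1.666.
E_I > 1: normal good (luxury).

1.666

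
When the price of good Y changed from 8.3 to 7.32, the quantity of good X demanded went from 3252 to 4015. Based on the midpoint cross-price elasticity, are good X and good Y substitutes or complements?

%ΔQ_x = (4015 − 3252)/[(3252+4015)/2] = 763/3633.5 ≈ 0.2100.
%ΔP_y = (7.32 − 8.3)/[(8.3+7.32)/2] ≈ -0.1255.
E_xy = 0.2100/-0.1255 ≈ -1.673.
E_xy < 0, so the goods are complements.

complements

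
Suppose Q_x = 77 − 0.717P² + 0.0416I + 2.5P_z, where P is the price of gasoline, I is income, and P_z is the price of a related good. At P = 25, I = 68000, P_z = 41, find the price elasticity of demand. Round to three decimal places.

-0.350

At the given point, Q_x = 77 − 0.717(25)² + 0.0416(68000) + 2.5(41) = 77 − 448.125 + 2828.8 + 102.5 = 2560.175.
∂Q_x/∂P = −2·0.717·P = -35.85, so E_p = -35.85·(25/2560.175) ≈ -0.350.
|E_p| < 1: demand is inelastic.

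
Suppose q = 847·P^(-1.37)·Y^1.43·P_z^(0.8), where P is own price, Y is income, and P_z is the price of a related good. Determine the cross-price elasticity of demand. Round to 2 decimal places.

For a Cobb–Douglas (constant-elasticity) form q = A·P_z^α·…, the elasticity with respect to P_z equals the exponent α at every point.
Here the exponent on P_z is 0.8, so the cross-price elasticity of demand is 0.80.

0.80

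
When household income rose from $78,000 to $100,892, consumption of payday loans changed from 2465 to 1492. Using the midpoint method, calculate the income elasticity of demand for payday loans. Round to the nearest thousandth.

-1.922

%ΔQ = (1492 − 2465)/[(2465+1492)/2] = -973/1978.5 ≈ -0.4918.
%ΔY = (100,892 − 78,000)/[(78,000+100,892)/2] = 22892/89446 ≈ 0.2559.
E_I = %ΔQ/%ΔY ≈ -1.922.
E_I < 0: inferior good.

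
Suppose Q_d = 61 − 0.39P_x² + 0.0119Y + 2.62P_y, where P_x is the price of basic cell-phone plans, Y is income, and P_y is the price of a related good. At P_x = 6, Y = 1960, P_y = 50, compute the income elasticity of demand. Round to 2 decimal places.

0.12

Q_d = 61 − 0.39(6)² + 0.0119(1960) + 2.62(50) = 61 − 14.04 + 23.324 + 131 = 201.284.
∂Q_d/∂Y = +0.0119, so E_I = 0.0119·(1960/201.284) ≈ 0.12.
E_I ∈ (0,1): normal good (necessity).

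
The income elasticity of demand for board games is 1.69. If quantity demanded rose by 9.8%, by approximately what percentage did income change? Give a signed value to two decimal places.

5.80

%ΔQ ≈ E × %ΔI ⇒ %ΔI = %ΔQ / E = (9.8%)/(1.69) ≈ 5.80%.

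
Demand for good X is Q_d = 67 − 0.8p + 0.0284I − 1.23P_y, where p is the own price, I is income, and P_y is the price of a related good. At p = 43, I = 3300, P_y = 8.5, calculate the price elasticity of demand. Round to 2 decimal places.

-0.30

Substituting, Q_d = 67 − 0.8(43) + 0.0284(3300) − 1.23(8.5) = 67 − 34.4 + 93.72 − 10.455 = 115.865.
∂Q_d/∂p = −0.8, so E_p = (−0.8)·(43/115.865) ≈ -0.30.
|E_p| < 1: demand is inelastic.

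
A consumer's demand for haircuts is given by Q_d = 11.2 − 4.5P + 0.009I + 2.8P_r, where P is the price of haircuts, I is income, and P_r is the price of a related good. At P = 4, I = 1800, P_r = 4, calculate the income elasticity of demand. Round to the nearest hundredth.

Substituting, Q_d = 11.2 − 4.5(4) + 0.009(1800) + 2.8(4) = 11.2 − 18 + 16.2 + 11.2 = 20.6.
∂Q_d/∂I = +0.009, so E_I = 0.009·(1800/20.6) ≈ 0.79.
E_I ∈ (0,1): normal good (necessity).

0.79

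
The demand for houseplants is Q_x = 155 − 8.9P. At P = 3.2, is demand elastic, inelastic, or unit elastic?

At P = 3.2, Q_x = 126.52.
dQ_x/dP = −8.9.
Point elasticity E = (dQ_x/dP)·(P/Q_x) = -8.9 × 3.2/126.52 ≈ -0.225.
|E| ≈ 0.225 < 1, so demand is inelastic.

inelastic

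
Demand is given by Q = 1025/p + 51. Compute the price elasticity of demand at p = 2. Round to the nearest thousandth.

-0.909

At p = 2, Q = 563.5.
dQ/dp = −1025/p² = −256.25.
Point elasticity E = (dQ/dp)·(p/Q) = -256.25 × 2/563.5 ≈ -0.909.
|E| < 1, so demand is inelastic at this price.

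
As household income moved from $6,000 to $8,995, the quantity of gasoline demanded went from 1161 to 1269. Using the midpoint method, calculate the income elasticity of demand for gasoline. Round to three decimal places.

%ΔQ = (1269 − 1161)/[(1161+1269)/2] = 108/1215 ≈ 0.0889.
%ΔM = (8,995 − 6,000)/[(6,000+8,995)/2] = 2995/7497.5 ≈ 0.3995.
E_I = %ΔQ/%ΔM ≈ 0.223.
E_I ∈ (0,1): normal good (necessity).

0.223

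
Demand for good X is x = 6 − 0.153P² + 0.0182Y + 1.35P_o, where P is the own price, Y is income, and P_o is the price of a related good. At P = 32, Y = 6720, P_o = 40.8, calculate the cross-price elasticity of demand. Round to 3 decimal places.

Substituting, x = 6 − 0.153(32)² + 0.0182(6720) + 1.35(40.8) = 6 − 156.672 + 122.304 + 55.08 = 26.712.
∂x/∂P_o = +1.35, so E_xy = 1.35·(40.8/26.712) ≈ 2.062.
E_xy > 0: the goods are substitutes.

2.062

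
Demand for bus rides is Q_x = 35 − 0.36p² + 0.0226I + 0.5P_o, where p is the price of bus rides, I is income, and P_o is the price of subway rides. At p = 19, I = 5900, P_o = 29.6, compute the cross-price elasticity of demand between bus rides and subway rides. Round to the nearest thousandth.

0.278

Evaluating quantity at (p, I, P_o) gives Q_x = 35 − 0.36(19)² + 0.0226(5900) + 0.5(29.6) = 35 − 129.96 + 133.34 + 14.8 = 53.18.
∂Q_x/∂P_o = +0.5, so E_xy = 0.5·(29.6/53.18) ≈ 0.278.
E_xy > 0: the goods are substitutes.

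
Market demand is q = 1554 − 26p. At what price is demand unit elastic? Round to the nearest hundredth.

For linear demand q = a − bp, E = −bp/(a − bp). |E| = 1 ⇒ bp = a − bp ⇒ p = a/(2b).
p = 1554/(2·26) ≈ 29.88.

29.88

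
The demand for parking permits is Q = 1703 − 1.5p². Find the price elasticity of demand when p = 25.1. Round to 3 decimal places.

At p = 25.1, Q = 757.985.
dQ/dp = −2·1.5·p = −75.3.
Point elasticity E = (dQ/dp)·(p/Q) = -75.3 × 25.1/757.985 ≈ -2.493.
|E| > 1, so demand is elastic at this price.

-2.493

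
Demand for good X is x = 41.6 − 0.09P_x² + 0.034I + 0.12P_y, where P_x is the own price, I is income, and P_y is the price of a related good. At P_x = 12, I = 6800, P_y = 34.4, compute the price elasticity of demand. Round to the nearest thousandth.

Evaluating quantity at (P_x, I, P_y) gives x = 41.6 − 0.09(12)² + 0.034(6800) + 0.12(34.4) = 41.6 − 12.96 + 231.2 + 4.128 = 263.968.
∂x/∂P_x = −2·0.09·P_x = -2.16, so E_p = -2.16·(12/263.968) ≈ -0.098.
|E_p| < 1: demand is inelastic.

-0.098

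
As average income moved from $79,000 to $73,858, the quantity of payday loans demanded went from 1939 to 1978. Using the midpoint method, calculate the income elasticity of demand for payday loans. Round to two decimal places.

%ΔQ = (1978 − 1939)/[(1939+1978)/2] = 39/1958.5 ≈ 0.0199.
%ΔI = (73,858 − 79,000)/[(79,000+73,858)/2] = -5142/76429 ≈ -0.0673.
E_I = %ΔQ/%ΔI ≈ -0.30.
E_I < 0: inferior good.

-0.30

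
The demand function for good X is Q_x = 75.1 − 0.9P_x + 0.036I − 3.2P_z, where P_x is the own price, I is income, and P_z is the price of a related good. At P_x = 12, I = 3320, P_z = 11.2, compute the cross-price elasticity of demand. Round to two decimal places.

First evaluate Q_x: 75.1 − 0.9(12) + 0.036(3320) − 3.2(11.2) = 75.1 − 10.8 + 119.52 − 35.84 = 147.98.
∂Q_x/∂P_z = −3.2, so E_xy = -3.2·(11.2/147.98) ≈ -0.24.
E_xy < 0: the goods are complements.

-0.24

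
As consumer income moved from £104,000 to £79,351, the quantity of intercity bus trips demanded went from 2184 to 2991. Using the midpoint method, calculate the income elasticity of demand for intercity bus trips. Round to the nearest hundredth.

-1.16

%ΔQ = (2991 − 2184)/[(2184+2991)/2] = 807/2587.5 ≈ 0.3119.
%ΔM = (79,351 − 104,000)/[(104,000+79,351)/2] = -24649/91675.5 ≈ -0.2689.
E_I = %ΔQ/%ΔM ≈ -1.16.
E_I < 0: inferior good.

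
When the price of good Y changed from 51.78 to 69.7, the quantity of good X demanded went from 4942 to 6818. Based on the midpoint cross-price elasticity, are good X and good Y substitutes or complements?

%ΔQ_x = (6818 − 4942)/[(4942+6818)/2] = 1876/5880 ≈ 0.3190.
%ΔP_y = (69.7 − 51.78)/[(51.78+69.7)/2] ≈ 0.2950.
E_xy = 0.3190/0.2950 ≈ 1.081.
E_xy > 0, so the goods are substitutes.

substitutes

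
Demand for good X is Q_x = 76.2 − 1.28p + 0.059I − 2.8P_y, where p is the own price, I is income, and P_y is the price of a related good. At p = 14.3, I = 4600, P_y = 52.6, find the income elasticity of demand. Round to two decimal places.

1.49

At the given point, Q_x = 76.2 − 1.28(14.3) + 0.059(4600) − 2.8(52.6) = 76.2 − 18.304 + 271.4 − 147.28 = 182.016.
∂Q_x/∂I = +0.059, so E_I = 0.059·(4600/182.016) ≈ 1.49.
E_I > 1: normal good (luxury).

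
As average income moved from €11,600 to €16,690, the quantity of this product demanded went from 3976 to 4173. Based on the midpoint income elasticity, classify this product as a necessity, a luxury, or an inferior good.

necessity

%ΔQ = (4173 − 3976)/[(3976+4173)/2] = 197/4074.5 ≈ 0.0483.
%ΔY = (16,690 − 11,600)/[(11,600+16,690)/2] = 5090/14145 ≈ 0.3598.
E_I = %ΔQ/%ΔY ≈ 0.134.
E_I ∈ (0,1): normal good (necessity).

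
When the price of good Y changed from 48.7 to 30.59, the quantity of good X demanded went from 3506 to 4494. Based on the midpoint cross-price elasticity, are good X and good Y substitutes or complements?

complements

%ΔQ_x = (4494 − 3506)/[(3506+4494)/2] = 988/4000 ≈ 0.2470.
%ΔP_y = (30.59 − 48.7)/[(48.7+30.59)/2] ≈ -0.4568.
E_xy = 0.2470/-0.4568 ≈ -0.541.
E_xy < 0, so the goods are complements.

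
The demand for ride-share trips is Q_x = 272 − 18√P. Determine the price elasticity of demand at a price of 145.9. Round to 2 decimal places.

At P = 145.9, Q_x = 54.5797.
dQ_x/dP = −18/(2√P) = −18/(2·12.0789).
Point elasticity E = (dQ_x/dP)·(P/Q_x) = -0.7451 × 145.9/54.5797 ≈ -1.99.
|E| > 1, so demand is elastic at this price.

-1.99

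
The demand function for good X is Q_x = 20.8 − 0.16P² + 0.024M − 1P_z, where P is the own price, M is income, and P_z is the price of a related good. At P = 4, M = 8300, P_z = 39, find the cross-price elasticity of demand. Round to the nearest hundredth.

Evaluating quantity at (P, M, P_z) gives Q_x = 20.8 − 0.16(4)² + 0.024(8300) − 1(39) = 20.8 − 2.56 + 199.2 − 39 = 178.44.
∂Q_x/∂P_z = −1, so E_xy = -1·(39/178.44) ≈ -0.22.
E_xy < 0: the goods are complements.

-0.22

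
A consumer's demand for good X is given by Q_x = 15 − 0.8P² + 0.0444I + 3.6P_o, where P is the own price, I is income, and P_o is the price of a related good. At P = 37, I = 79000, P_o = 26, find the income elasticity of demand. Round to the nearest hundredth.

1.39

Evaluating quantity at (P, I, P_o) gives Q_x = 15 − 0.8(37)² + 0.0444(79000) + 3.6(26) = 15 − 1095.2 + 3507.6 + 93.6 = 2521.
∂Q_x/∂I = +0.0444, so E_I = 0.0444·(79000/2521) ≈ 1.39.
E_I > 1: normal good (luxury).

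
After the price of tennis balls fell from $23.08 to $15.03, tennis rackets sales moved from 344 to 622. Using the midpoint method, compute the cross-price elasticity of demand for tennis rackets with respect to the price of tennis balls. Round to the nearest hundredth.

%ΔQ_x = (622 − 344)/[(344+622)/2] = 278/483 ≈ 0.5756.
%ΔP_y = (15.03 − 23.08)/[(23.08+15.03)/2] ≈ -0.4225.
E_xy = 0.5756/-0.4225 ≈ -1.36.
E_xy < 0, so tennis rackets and tennis balls are complements.

-1.36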